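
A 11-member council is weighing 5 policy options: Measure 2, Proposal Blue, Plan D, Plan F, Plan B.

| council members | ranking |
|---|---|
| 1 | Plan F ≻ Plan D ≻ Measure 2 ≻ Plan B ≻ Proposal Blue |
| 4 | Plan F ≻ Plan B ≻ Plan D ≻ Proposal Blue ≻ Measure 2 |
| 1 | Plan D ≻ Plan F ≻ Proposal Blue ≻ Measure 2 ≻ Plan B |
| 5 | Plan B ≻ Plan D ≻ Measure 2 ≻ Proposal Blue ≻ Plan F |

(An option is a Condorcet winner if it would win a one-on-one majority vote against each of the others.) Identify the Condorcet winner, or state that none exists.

Head-to-head results (11 council members):
Measure 2–Proposal Blue: Measure 2 6–5.
Measure 2 vs Plan D: Measure 2 is ranked higher on 0 ballots, Plan D on 11. Plan D wins 11–0.
Measure 2 vs Plan F: Measure 2 preferred on 5 ballots; Plan F wins 6–5.
Measure 2 vs Plan B: Plan B, 9–2.
Proposal Blue vs Plan D: 0 for Proposal Blue, 11 for Plan D — Plan D by 11–0.
Proposal Blue vs Plan F: 5 to 6, Plan F.
Proposal Blue–Plan B: Plan B 10–1.
Plan D vs Plan F: 6 to 5, Plan D.
Plan D vs Plan B: Plan B, 9–2.
Plan F vs Plan B: 6 to 5, Plan F.
No option is unbeaten: Measure 2 loses to Plan D; Proposal Blue loses to Measure 2; Plan D loses to Plan B; Plan F loses to Plan D; Plan B loses to Plan F. In particular Plan D beats Plan F beats Plan B beats Plan D is a majority cycle — no Condorcet winner exists.

none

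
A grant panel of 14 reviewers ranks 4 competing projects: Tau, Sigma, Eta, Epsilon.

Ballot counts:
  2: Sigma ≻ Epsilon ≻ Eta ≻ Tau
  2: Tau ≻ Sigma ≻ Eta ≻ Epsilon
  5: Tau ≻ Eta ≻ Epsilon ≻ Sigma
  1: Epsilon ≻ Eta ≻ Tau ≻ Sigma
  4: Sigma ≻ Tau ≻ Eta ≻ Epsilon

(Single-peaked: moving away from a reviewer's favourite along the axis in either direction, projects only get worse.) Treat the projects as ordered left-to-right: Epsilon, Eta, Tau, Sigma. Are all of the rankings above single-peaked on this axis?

no

Axis positions: Epsilon=1, Eta=2, Tau=3, Sigma=4.
Ballot type 1: ranking walks positions 4-1-2-3; Epsilon is ranked above Tau even though Tau lies between Epsilon and the peak Sigma on the axis — preferences dip and rise again. Not single-peaked.
Ballot type 2 (peak Tau at position 3): ranking walks positions 3-4-2-1, expanding outward from the peak — single-peaked.
Ballot type 3 (peak Tau at position 3): ranking walks positions 3-2-1-4, expanding outward from the peak — single-peaked.
Ballot type 4 (peak Epsilon at position 1): ranking walks positions 1-2-3-4, expanding outward from the peak — single-peaked.
Ballot type 5 (peak Sigma at position 4): ranking walks positions 4-3-2-1, expanding outward from the peak — single-peaked.
Ballot type 1 violates single-peakedness, so the profile is not single-peaked on this axis.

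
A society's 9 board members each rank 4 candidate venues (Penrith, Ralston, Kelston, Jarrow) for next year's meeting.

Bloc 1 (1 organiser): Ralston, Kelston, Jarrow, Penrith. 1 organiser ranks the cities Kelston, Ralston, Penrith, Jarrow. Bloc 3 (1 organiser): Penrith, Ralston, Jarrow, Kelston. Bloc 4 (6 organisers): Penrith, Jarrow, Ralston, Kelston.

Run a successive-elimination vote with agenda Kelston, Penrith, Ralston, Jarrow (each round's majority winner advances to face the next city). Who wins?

Penrith

Round 1: Kelston vs Penrith — 2–7, Penrith advances.
Round 2: Penrith vs Ralston — 7–2, Penrith advances.
Round 3: Penrith vs Jarrow — 8–1, Penrith advances.
Penrith survives the agenda.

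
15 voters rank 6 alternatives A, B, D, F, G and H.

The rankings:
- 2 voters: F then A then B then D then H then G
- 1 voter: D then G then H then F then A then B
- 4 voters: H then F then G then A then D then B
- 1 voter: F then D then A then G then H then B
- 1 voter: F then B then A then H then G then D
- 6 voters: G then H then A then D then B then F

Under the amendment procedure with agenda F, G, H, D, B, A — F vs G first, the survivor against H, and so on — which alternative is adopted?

H

Round 1: F vs G — 8–7, F advances.
Round 2: F vs H — 4–11, H advances.
Round 3: H vs D — 11–4, H advances.
Round 4: H vs B — 12–3, H advances.
Round 5: H vs A — 11–4, H advances.
H survives the agenda.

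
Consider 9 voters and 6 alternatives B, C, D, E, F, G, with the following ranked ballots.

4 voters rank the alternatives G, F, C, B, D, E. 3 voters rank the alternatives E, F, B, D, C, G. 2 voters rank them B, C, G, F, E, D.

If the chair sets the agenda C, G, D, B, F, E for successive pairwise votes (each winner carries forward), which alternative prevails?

Round 1: C vs G — 5–4, C advances.
Round 2: C vs D — 6–3, C advances.
Round 3: C vs B — 4–5, B advances.
Round 4: B vs F — 2–7, F advances.
Round 5: F vs E — 6–3, F advances.
F survives the agenda.

F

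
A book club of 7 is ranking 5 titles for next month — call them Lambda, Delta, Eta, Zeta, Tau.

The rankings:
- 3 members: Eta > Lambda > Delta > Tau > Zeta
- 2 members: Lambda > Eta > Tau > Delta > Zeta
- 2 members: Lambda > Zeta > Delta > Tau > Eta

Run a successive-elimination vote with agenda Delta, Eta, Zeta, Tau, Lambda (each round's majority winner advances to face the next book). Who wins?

Round 1: Delta vs Eta — 2–5, Eta advances.
Round 2: Eta vs Zeta — 5–2, Eta advances.
Round 3: Eta vs Tau — 5–2, Eta advances.
Round 4: Eta vs Lambda — 3–4, Lambda advances.
Lambda survives the agenda.

Lambda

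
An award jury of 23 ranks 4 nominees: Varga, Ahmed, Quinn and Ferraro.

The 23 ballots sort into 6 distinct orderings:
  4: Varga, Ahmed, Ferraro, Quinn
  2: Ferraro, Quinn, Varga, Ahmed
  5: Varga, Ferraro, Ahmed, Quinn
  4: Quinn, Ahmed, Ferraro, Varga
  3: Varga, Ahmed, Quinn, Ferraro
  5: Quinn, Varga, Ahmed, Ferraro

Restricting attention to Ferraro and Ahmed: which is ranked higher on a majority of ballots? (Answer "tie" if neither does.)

Ballots ranking Ferraro above Ahmed: 2 + 5 = 7.
Ballots ranking Ahmed above Ferraro: 23 − 7 = 16.
Ahmed wins the head-to-head 16–7.

Ahmed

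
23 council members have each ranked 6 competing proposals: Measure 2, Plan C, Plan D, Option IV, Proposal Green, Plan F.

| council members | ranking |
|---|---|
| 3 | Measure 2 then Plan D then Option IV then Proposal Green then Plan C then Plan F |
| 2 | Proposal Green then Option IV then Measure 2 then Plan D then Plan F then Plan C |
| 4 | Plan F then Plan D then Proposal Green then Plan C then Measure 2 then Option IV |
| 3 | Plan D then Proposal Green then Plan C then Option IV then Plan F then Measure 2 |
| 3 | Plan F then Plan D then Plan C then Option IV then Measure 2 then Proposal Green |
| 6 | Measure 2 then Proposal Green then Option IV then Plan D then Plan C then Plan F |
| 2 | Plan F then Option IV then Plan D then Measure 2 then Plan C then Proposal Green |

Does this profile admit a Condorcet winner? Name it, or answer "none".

Plan D

Head-to-head results (23 council members):
Measure 2 vs Plan C: Measure 2 wins 13–10.
Measure 2 vs Plan D: Plan D, 12–11.
Measure 2 vs Option IV: Measure 2, 13–10.
Measure 2 vs Proposal Green: Measure 2, 14–9.
Measure 2 vs Plan F: Plan F, 12–11.
Plan C vs Plan D: Plan D wins 23–0.
Plan C vs Option IV: Option IV, 13–10.
Plan C vs Proposal Green: Proposal Green wins 18–5.
Plan C–Plan F: Plan C 12–11.
Plan D vs Option IV: Plan D, 13–10.
Plan D vs Proposal Green: Plan D wins 15–8.
Plan D vs Plan F: Plan D wins 14–9.
Option IV–Proposal Green: Proposal Green 15–8.
Option IV vs Plan F: Option IV wins 14–9.
Proposal Green–Plan F: Proposal Green 14–9.
Plan D wins every pairwise contest, so Plan D is the Condorcet winner.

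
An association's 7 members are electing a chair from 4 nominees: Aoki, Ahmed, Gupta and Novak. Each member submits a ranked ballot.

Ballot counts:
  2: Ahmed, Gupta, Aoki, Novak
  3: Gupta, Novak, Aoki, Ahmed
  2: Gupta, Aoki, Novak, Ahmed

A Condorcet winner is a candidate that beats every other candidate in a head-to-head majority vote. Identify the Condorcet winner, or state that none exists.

Gupta

Head-to-head results (7 voters):
Aoki vs Ahmed: Aoki preferred on 3+2 = 5 ballots; Aoki wins 5–2.
Aoki vs Gupta: Aoki preferred on 0 ballots; Gupta wins 7–0.
Aoki vs Novak: 2+2 = 4 for Aoki, 3 for Novak — Aoki by 4–3.
Ahmed vs Gupta: Ahmed preferred on 2 ballots; Gupta wins 5–2.
Ahmed vs Novak: 2 to 5, Novak.
Gupta vs Novak: 7 to 0, Gupta.
Gupta beats each of Aoki, Ahmed, Novak — Gupta is the Condorcet winner.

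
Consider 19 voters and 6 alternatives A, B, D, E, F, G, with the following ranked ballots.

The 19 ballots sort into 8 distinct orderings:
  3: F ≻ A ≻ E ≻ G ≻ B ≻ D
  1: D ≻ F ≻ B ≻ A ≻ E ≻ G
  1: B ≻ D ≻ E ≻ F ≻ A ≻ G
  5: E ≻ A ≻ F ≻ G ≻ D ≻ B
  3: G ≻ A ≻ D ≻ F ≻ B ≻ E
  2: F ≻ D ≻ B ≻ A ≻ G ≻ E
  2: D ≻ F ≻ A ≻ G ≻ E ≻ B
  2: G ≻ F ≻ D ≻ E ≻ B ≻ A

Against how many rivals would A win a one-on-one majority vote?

A against each rival (19 voters):
A vs B: 3+5+3+2 = 13 for A, 6 for B — A by 13–6.
A–D: A 11–8.
A–E: A 11–8.
A vs F: F wins 11–8.
A vs G: A, 14–5.
A beats B, D, E, G; loses to F — 4 pairwise wins.

4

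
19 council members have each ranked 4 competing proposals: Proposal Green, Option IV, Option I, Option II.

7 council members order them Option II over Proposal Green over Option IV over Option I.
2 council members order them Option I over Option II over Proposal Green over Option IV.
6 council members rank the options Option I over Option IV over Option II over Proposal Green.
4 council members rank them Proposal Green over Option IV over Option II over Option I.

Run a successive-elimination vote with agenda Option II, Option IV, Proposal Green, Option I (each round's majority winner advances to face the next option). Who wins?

Proposal Green

Round 1: Option II vs Option IV — 9–10, Option IV advances.
Round 2: Option IV vs Proposal Green — 6–13, Proposal Green advances.
Round 3: Proposal Green vs Option I — 11–8, Proposal Green advances.
The agenda winner is Proposal Green.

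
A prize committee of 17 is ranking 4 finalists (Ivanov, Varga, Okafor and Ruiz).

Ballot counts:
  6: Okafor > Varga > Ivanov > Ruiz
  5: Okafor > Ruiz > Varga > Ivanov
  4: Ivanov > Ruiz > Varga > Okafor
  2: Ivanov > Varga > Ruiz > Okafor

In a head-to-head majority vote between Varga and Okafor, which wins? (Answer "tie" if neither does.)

Ballots ranking Varga above Okafor: 4 + 2 = 6.
Ballots ranking Okafor above Varga: 17 − 6 = 11.
Okafor wins the head-to-head 11–6.

Okafor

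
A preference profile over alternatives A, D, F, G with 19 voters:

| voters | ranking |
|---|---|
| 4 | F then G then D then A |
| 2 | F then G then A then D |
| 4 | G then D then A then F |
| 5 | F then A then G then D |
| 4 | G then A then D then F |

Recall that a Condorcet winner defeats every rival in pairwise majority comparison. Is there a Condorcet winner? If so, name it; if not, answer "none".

Pairwise majorities:
A–D: A 11–8.
A vs F: F wins 11–8.
A–G: G 14–5.
D vs F: F, 11–8.
D vs G: G, 19–0.
F vs G: F, 11–8.
Only F has no losses; F is the Condorcet winner.

F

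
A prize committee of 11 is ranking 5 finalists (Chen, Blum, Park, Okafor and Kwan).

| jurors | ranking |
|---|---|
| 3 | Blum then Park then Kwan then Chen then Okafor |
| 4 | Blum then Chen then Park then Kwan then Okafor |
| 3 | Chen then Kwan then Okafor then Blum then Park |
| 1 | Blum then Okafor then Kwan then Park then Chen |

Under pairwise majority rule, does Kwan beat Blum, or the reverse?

Ballots ranking Kwan above Blum: 3.
Ballots ranking Blum above Kwan: 11 − 3 = 8.
Blum wins the head-to-head 8–3.

Blum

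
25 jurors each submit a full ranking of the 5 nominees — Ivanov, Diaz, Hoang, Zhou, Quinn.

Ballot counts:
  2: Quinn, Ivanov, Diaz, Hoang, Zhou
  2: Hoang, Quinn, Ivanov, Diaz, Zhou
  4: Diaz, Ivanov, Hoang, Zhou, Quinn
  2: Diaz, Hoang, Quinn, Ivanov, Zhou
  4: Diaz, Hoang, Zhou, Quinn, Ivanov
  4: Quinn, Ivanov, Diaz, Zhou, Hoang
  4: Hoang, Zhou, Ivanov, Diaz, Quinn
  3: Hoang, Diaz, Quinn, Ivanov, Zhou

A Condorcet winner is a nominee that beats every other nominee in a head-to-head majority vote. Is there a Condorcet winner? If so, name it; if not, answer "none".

Diaz

Check each pair by majority over 25 ballots:
Ivanov vs Diaz: Diaz, 13–12.
Ivanov–Hoang: Hoang 15–10.
Ivanov–Zhou: Ivanov 17–8.
Ivanov vs Quinn: Quinn, 17–8.
Diaz–Hoang: Diaz 16–9.
Diaz–Zhou: Diaz 21–4.
Diaz–Quinn: Diaz 17–8.
Hoang–Zhou: Hoang 21–4.
Hoang–Quinn: Hoang 19–6.
Zhou vs Quinn: Quinn, 13–12.
Only Diaz has no losses; Diaz is the Condorcet winner.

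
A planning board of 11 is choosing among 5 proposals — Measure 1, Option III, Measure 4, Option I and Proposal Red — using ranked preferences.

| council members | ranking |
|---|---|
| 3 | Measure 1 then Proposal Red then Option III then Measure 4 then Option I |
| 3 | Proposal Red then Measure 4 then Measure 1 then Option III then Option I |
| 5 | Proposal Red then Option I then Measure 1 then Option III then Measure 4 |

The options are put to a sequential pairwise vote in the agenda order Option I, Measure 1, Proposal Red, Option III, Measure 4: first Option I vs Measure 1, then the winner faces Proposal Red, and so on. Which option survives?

Proposal Red

Round 1: Option I vs Measure 1 — 5–6, Measure 1 advances.
Round 2: Measure 1 vs Proposal Red — 3–8, Proposal Red advances.
Round 3: Proposal Red vs Option III — 11–0, Proposal Red advances.
Round 4: Proposal Red vs Measure 4 — 11–0, Proposal Red advances.
The agenda winner is Proposal Red.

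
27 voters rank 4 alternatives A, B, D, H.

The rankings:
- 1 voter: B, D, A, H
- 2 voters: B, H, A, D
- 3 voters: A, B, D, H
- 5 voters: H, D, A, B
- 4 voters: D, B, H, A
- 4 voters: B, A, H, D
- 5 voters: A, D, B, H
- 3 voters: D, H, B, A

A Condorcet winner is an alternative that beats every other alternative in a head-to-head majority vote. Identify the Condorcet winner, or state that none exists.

Pairwise majorities:
A vs B: B wins 14–13.
A vs D: A is ranked higher on 2+3+4+5 = 14 ballots, D on 13. A wins 14–13.
A vs H: A preferred on 1+3+4+5 = 13 ballots; H wins 14–13.
B vs D: B is ranked higher on 1+2+3+4 = 10 ballots, D on 17. D wins 17–10.
B–H: B 19–8.
D–H: D 16–11.
Each alternative drops at least one matchup (A loses to B; B loses to D; D loses to A; H loses to B); the cycle A > D > B > A rules out a Condorcet winner.

none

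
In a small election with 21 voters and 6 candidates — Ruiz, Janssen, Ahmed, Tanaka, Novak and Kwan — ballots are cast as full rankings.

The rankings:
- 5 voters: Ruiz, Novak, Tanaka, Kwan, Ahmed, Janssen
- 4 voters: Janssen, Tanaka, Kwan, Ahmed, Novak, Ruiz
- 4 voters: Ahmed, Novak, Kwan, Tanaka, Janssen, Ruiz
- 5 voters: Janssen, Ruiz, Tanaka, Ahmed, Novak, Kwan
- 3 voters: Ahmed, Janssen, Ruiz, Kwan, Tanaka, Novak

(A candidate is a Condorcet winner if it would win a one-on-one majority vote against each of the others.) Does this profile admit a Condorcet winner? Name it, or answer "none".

none

Pairwise majorities:
Ruiz vs Janssen: 5 for Ruiz, 16 for Janssen — Janssen by 16–5.
Ruiz vs Ahmed: 10 to 11, Ahmed.
Ruiz vs Tanaka: Ruiz is ranked higher on 5+5+3 = 13 ballots, Tanaka on 8. Ruiz wins 13–8.
Ruiz vs Novak: Ruiz, 13–8.
Ruiz–Kwan: Ruiz 13–8.
Janssen vs Ahmed: Ahmed wins 12–9.
Janssen vs Tanaka: Janssen, 12–9.
Janssen vs Novak: Janssen wins 12–9.
Janssen vs Kwan: Janssen, 12–9.
Ahmed vs Tanaka: Tanaka, 14–7.
Ahmed–Novak: Ahmed 16–5.
Ahmed vs Kwan: 4+5+3 = 12 for Ahmed, 9 for Kwan — Ahmed by 12–9.
Tanaka vs Novak: Tanaka wins 12–9.
Tanaka vs Kwan: Tanaka, 14–7.
Novak vs Kwan: Novak, 14–7.
Every candidate loses at least once (Ruiz loses to Janssen; Janssen loses to Ahmed; Ahmed loses to Tanaka; Tanaka loses to Ruiz; Novak loses to Ruiz; Kwan loses to Ruiz). The majority relation contains the cycle Ruiz > Tanaka > Ahmed > Ruiz, so there is no Condorcet winner.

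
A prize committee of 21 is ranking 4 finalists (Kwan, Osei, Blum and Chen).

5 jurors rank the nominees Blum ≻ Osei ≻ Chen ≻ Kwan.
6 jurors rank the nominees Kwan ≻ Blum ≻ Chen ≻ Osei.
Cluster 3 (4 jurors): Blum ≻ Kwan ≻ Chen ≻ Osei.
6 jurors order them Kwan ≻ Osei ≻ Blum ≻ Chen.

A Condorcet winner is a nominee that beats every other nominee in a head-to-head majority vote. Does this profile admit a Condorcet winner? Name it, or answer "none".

Check each pair by majority over 21 ballots:
Kwan vs Osei: Kwan, 16–5.
Kwan vs Blum: 6+6 = 12 for Kwan, 9 for Blum — Kwan by 12–9.
Kwan vs Chen: 16 to 5, Kwan.
Osei vs Blum: Blum wins 15–6.
Osei vs Chen: 5+6 = 11 for Osei, 10 for Chen — Osei by 11–10.
Blum vs Chen: Blum wins 21–0.
Kwan beats each of Osei, Blum, Chen — Kwan is the Condorcet winner.

Kwan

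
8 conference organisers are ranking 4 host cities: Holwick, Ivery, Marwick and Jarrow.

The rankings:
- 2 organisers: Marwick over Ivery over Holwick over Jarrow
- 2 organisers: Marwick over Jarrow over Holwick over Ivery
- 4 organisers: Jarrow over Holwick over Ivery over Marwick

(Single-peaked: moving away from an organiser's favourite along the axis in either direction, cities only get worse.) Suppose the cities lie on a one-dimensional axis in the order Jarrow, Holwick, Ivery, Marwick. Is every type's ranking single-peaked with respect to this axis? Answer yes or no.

Axis positions: Jarrow=1, Holwick=2, Ivery=3, Marwick=4.
Type 1 (peak Marwick at position 4): ranking walks positions 4-3-2-1, expanding outward from the peak — single-peaked.
Type 2: ranking walks positions 4-1-2-3; Jarrow is ranked above Ivery even though Ivery lies between Jarrow and the peak Marwick on the axis — preferences dip and rise again. Not single-peaked.
Type 3 (peak Jarrow at position 1): ranking walks positions 1-2-3-4, expanding outward from the peak — single-peaked.
Type 2 violates single-peakedness, so the profile is not single-peaked on this axis.

no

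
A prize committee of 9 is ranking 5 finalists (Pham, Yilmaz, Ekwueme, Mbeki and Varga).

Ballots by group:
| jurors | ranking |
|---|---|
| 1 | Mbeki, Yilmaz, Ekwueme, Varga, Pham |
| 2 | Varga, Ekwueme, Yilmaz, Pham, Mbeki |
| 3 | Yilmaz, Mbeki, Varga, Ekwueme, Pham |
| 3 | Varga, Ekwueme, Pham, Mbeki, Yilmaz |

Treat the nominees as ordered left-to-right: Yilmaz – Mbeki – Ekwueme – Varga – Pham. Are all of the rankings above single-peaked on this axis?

no

Axis positions: Yilmaz=1, Mbeki=2, Ekwueme=3, Varga=4, Pham=5.
Group 1 (peak Mbeki at position 2): ranking walks positions 2-1-3-4-5, expanding outward from the peak — single-peaked.
Group 2: ranking walks positions 4-3-1-5-2; Yilmaz is ranked above Mbeki even though Mbeki lies between Yilmaz and the peak Varga on the axis — preferences dip and rise again. Not single-peaked.
Group 3: ranking walks positions 1-2-4-3-5; Varga is ranked above Ekwueme even though Ekwueme lies between Varga and the peak Yilmaz on the axis — preferences dip and rise again. Not single-peaked.
Group 4 (peak Varga at position 4): ranking walks positions 4-3-5-2-1, expanding outward from the peak — single-peaked.
Group 2 violates single-peakedness, so the profile is not single-peaked on this axis.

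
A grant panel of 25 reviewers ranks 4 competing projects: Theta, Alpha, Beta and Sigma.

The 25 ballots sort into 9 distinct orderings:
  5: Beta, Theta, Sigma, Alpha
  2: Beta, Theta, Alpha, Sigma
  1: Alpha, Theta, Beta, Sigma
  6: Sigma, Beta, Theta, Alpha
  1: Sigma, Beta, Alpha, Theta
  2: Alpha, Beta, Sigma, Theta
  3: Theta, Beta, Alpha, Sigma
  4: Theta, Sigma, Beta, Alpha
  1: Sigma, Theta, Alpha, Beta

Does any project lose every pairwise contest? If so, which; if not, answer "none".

Alpha

Head-to-head results (25 reviewers):
Theta vs Alpha: Theta, 21–4.
Theta–Beta: Beta 16–9.
Theta vs Sigma: Theta is ranked higher on 5+2+1+3+4 = 15 ballots, Sigma on 10. Theta wins 15–10.
Alpha vs Beta: Alpha preferred on 1+2+1 = 4 ballots; Beta wins 21–4.
Alpha–Sigma: Sigma 17–8.
Beta–Sigma: Beta 13–12.
Alpha is beaten in every head-to-head and is the Condorcet loser.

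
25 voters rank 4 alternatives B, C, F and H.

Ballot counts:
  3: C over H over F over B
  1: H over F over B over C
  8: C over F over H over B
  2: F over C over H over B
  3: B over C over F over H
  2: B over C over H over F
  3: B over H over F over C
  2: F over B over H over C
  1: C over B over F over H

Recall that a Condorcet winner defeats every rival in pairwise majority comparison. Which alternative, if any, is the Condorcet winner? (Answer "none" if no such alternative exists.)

C

Head-to-head results (25 voters):
B vs C: 11 to 14, C.
B vs F: B is ranked higher on 3+2+3+1 = 9 ballots, F on 16. F wins 16–9.
B vs H: 11 to 14, H.
C vs F: C preferred on 3+8+3+2+1 = 17 ballots; C wins 17–8.
C vs H: 19 to 6, C.
F vs H: F preferred on 8+2+3+2+1 = 16 ballots; F wins 16–9.
C beats each of B, F, H — C is the Condorcet winner.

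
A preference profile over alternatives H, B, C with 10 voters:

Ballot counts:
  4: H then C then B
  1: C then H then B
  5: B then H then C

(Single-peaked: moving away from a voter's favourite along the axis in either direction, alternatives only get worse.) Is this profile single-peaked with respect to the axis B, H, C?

yes

Axis positions: B=1, H=2, C=3.
Faction 1 (peak H at position 2): ranking walks positions 2-3-1, expanding outward from the peak — single-peaked.
Faction 2 (peak C at position 3): ranking walks positions 3-2-1, expanding outward from the peak — single-peaked.
Faction 3 (peak B at position 1): ranking walks positions 1-2-3, expanding outward from the peak — single-peaked.
Every ranking is single-peaked on this axis.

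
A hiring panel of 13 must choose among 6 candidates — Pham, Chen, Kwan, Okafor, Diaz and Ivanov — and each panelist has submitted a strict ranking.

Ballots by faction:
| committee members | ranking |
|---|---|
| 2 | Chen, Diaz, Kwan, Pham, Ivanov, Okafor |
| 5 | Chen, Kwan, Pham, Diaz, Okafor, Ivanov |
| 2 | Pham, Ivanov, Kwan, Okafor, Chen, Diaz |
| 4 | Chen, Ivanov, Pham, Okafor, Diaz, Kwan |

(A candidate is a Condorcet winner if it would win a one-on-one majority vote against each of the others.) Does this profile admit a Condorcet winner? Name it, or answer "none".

Chen

Head-to-head results (13 committee members):
Pham vs Chen: Pham preferred on 2 ballots; Chen wins 11–2.
Pham vs Kwan: Kwan wins 7–6.
Pham vs Okafor: Pham wins 13–0.
Pham–Diaz: Pham 11–2.
Pham vs Ivanov: Pham wins 9–4.
Chen–Kwan: Chen 11–2.
Chen–Okafor: Chen 11–2.
Chen–Diaz: Chen 13–0.
Chen–Ivanov: Chen 11–2.
Kwan vs Okafor: 9 to 4, Kwan.
Kwan vs Diaz: 5+2 = 7 for Kwan, 6 for Diaz — Kwan by 7–6.
Kwan vs Ivanov: Kwan, 7–6.
Okafor vs Diaz: Diaz, 7–6.
Okafor vs Ivanov: Ivanov, 8–5.
Diaz vs Ivanov: Diaz preferred on 2+5 = 7 ballots; Diaz wins 7–6.
Only Chen has no losses; Chen is the Condorcet winner.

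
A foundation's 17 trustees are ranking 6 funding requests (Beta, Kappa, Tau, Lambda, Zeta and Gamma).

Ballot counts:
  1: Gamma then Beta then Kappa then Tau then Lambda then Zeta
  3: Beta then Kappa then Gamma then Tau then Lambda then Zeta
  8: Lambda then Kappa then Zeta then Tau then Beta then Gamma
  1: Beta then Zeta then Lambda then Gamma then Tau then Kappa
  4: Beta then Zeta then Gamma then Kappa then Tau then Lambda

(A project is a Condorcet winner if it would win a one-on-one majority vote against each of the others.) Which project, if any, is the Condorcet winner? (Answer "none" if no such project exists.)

Check each pair by majority over 17 ballots:
Beta vs Kappa: 1+3+1+4 = 9 for Beta, 8 for Kappa — Beta by 9–8.
Beta vs Tau: 9 to 8, Beta.
Beta vs Lambda: Beta preferred on 1+3+1+4 = 9 ballots; Beta wins 9–8.
Beta vs Zeta: 9 to 8, Beta.
Beta vs Gamma: Beta is ranked higher on 3+8+1+4 = 16 ballots, Gamma on 1. Beta wins 16–1.
Kappa vs Tau: 16 to 1, Kappa.
Kappa vs Lambda: 8 to 9, Lambda.
Kappa vs Zeta: Kappa is ranked higher on 1+3+8 = 12 ballots, Zeta on 5. Kappa wins 12–5.
Kappa vs Gamma: Kappa preferred on 3+8 = 11 ballots; Kappa wins 11–6.
Tau vs Lambda: 8 to 9, Lambda.
Tau vs Zeta: Tau is ranked higher on 1+3 = 4 ballots, Zeta on 13. Zeta wins 13–4.
Tau vs Gamma: 8 for Tau, 9 for Gamma — Gamma by 9–8.
Lambda vs Zeta: Lambda is ranked higher on 1+3+8 = 12 ballots, Zeta on 5. Lambda wins 12–5.
Lambda vs Gamma: 8+1 = 9 for Lambda, 8 for Gamma — Lambda by 9–8.
Zeta vs Gamma: Zeta is ranked higher on 8+1+4 = 13 ballots, Gamma on 4. Zeta wins 13–4.
Beta defeats every rival head-to-head and is the Condorcet winner.

Beta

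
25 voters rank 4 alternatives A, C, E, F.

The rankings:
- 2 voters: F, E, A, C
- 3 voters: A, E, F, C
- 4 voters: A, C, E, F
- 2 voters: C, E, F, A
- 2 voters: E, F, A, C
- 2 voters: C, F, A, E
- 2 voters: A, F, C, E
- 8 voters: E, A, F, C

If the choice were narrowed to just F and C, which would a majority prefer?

Ballots ranking F above C: 2 + 3 + 2 + 2 + 8 = 17.
Ballots ranking C above F: 25 − 17 = 8.
F wins the head-to-head 17–8.

F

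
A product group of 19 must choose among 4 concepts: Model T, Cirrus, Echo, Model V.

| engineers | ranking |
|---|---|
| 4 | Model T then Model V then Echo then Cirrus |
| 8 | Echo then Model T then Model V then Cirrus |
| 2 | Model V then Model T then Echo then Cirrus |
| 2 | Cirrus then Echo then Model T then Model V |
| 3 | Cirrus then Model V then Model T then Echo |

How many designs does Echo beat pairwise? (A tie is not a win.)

3

Echo against each rival (19 engineers):
Echo vs Model T: 10 to 9, Echo.
Echo–Cirrus: Echo 14–5.
Echo vs Model V: 8+2 = 10 for Echo, 9 for Model V — Echo by 10–9.
Echo beats Model T, Cirrus, Model V — 3 pairwise wins.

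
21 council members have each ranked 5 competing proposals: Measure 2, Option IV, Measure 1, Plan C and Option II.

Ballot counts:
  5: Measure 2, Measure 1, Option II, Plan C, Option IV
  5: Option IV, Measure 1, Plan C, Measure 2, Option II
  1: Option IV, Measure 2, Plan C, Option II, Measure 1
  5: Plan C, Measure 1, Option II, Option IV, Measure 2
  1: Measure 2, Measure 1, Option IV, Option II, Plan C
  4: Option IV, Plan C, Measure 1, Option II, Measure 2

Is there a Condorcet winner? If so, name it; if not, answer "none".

Measure 1

Pairwise majorities:
Measure 2–Option IV: Option IV 15–6.
Measure 2–Measure 1: Measure 1 14–7.
Measure 2 vs Plan C: Plan C wins 14–7.
Measure 2 vs Option II: Measure 2 wins 12–9.
Option IV vs Measure 1: Measure 1, 11–10.
Option IV vs Plan C: Option IV, 11–10.
Option IV–Option II: Option IV 11–10.
Measure 1 vs Plan C: Measure 1, 11–10.
Measure 1 vs Option II: Measure 1, 20–1.
Plan C–Option II: Plan C 15–6.
Only Measure 1 has no losses; Measure 1 is the Condorcet winner.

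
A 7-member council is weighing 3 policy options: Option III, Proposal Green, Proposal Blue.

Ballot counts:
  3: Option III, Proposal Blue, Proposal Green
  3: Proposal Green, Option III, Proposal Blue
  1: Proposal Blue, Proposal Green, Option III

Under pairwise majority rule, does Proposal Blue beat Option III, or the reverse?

Option III

Ballots ranking Proposal Blue above Option III: 1.
Ballots ranking Option III above Proposal Blue: 7 − 1 = 6.
Option III wins the head-to-head 6–1.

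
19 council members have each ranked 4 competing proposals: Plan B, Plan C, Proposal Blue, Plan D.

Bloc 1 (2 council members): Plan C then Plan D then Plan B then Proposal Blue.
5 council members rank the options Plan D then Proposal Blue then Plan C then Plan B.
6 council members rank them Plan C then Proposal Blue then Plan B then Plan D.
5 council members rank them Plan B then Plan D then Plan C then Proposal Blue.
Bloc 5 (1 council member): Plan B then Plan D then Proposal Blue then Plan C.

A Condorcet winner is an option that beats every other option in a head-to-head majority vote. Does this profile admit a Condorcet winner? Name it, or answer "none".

Check each pair by majority over 19 ballots:
Plan B vs Plan C: 5+1 = 6 for Plan B, 13 for Plan C — Plan C by 13–6.
Plan B vs Proposal Blue: 2+5+1 = 8 for Plan B, 11 for Proposal Blue — Proposal Blue by 11–8.
Plan B vs Plan D: 6+5+1 = 12 for Plan B, 7 for Plan D — Plan B by 12–7.
Plan C vs Proposal Blue: 2+6+5 = 13 for Plan C, 6 for Proposal Blue — Plan C by 13–6.
Plan C vs Plan D: Plan C preferred on 2+6 = 8 ballots; Plan D wins 11–8.
Proposal Blue vs Plan D: Proposal Blue is ranked higher on 6 ballots, Plan D on 13. Plan D wins 13–6.
Each option drops at least one matchup (Plan B loses to Plan C; Plan C loses to Plan D; Proposal Blue loses to Plan C; Plan D loses to Plan B); the cycle Plan B > Plan D > Plan C > Plan B rules out a Condorcet winner.

none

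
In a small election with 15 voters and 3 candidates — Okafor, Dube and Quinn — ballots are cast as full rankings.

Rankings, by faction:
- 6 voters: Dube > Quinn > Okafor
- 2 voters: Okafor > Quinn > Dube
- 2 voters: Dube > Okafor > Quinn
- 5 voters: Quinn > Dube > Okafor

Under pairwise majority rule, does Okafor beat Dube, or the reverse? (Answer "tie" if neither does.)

Ballots ranking Okafor above Dube: 2.
Ballots ranking Dube above Okafor: 15 − 2 = 13.
Dube wins the head-to-head 13–2.

Dube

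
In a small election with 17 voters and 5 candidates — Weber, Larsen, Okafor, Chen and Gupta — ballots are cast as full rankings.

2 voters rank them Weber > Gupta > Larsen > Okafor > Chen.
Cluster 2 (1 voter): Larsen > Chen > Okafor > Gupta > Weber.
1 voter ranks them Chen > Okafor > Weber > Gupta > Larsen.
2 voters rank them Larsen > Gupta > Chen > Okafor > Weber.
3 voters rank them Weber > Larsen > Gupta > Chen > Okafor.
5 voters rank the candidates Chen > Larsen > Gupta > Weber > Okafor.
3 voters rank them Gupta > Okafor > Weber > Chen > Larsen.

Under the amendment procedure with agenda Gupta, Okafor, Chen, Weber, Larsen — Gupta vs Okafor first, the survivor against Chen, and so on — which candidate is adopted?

Larsen

Round 1: Gupta vs Okafor — 15–2, Gupta advances.
Round 2: Gupta vs Chen — 10–7, Gupta advances.
Round 3: Gupta vs Weber — 11–6, Gupta advances.
Round 4: Gupta vs Larsen — 6–11, Larsen advances.
Larsen survives the agenda.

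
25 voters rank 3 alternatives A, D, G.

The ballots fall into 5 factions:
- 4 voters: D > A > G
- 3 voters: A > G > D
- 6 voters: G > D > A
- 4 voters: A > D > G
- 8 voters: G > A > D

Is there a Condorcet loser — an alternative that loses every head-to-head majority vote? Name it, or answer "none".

D

Head-to-head results (25 voters):
A vs D: A wins 15–10.
A–G: G 14–11.
D vs G: G, 17–8.
D is beaten in every head-to-head and is the Condorcet loser.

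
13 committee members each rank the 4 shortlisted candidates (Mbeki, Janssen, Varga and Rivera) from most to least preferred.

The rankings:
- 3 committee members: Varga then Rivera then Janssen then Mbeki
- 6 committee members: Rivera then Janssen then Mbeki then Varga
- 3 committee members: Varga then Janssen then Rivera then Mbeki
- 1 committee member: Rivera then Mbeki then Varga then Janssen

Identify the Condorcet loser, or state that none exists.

Head-to-head results (13 committee members):
Mbeki vs Janssen: Janssen, 12–1.
Mbeki vs Varga: Mbeki is ranked higher on 6+1 = 7 ballots, Varga on 6. Mbeki wins 7–6.
Mbeki–Rivera: Rivera 13–0.
Janssen vs Varga: Varga wins 7–6.
Janssen vs Rivera: Janssen preferred on 3 ballots; Rivera wins 10–3.
Varga–Rivera: Rivera 7–6.
Each candidate has at least one pairwise win (Mbeki beats Varga; Janssen beats Mbeki; Varga beats Janssen; Rivera beats Mbeki) — no Condorcet loser.

none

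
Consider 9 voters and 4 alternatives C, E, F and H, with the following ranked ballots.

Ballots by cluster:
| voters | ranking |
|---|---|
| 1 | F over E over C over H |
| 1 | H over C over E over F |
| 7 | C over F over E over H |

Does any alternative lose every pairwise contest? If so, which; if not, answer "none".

H

Head-to-head results (9 voters):
C vs E: C, 8–1.
C–F: C 8–1.
C vs H: 1+7 = 8 for C, 1 for H — C by 8–1.
E vs F: E preferred on 1 ballot; F wins 8–1.
E vs H: 1+7 = 8 for E, 1 for H — E by 8–1.
F vs H: 1+7 = 8 for F, 1 for H — F by 8–1.
H is beaten in every head-to-head and is the Condorcet loser.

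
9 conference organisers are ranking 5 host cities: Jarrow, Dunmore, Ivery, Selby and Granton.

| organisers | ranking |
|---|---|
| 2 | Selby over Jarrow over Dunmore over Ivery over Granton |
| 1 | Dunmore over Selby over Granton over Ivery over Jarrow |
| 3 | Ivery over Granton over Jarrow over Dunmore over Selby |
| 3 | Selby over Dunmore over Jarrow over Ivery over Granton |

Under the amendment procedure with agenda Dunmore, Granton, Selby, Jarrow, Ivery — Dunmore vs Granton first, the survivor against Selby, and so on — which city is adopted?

Round 1: Dunmore vs Granton — 6–3, Dunmore advances.
Round 2: Dunmore vs Selby — 4–5, Selby advances.
Round 3: Selby vs Jarrow — 6–3, Selby advances.
Round 4: Selby vs Ivery — 6–3, Selby advances.
Selby survives the agenda.

Selby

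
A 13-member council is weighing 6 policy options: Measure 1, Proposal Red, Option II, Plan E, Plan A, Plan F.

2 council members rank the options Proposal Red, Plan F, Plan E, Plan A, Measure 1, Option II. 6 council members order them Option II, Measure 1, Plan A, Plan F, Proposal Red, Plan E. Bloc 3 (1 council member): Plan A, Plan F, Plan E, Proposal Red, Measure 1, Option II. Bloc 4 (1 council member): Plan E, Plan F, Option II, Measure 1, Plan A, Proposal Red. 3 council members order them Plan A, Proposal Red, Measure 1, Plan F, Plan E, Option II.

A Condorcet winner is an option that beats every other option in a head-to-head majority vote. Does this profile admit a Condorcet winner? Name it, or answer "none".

Pairwise majorities:
Measure 1 vs Proposal Red: Measure 1 wins 7–6.
Measure 1–Option II: Option II 7–6.
Measure 1 vs Plan E: Measure 1, 9–4.
Measure 1–Plan A: Measure 1 7–6.
Measure 1 vs Plan F: Measure 1 wins 9–4.
Proposal Red–Option II: Option II 7–6.
Proposal Red vs Plan E: Proposal Red wins 11–2.
Proposal Red–Plan A: Plan A 11–2.
Proposal Red–Plan F: Plan F 8–5.
Option II vs Plan E: Plan E, 7–6.
Option II vs Plan A: Option II, 7–6.
Option II vs Plan F: Plan F, 7–6.
Plan E vs Plan A: Plan A, 10–3.
Plan E vs Plan F: Plan F, 12–1.
Plan A vs Plan F: Plan A, 10–3.
Each option drops at least one matchup (Measure 1 loses to Option II; Proposal Red loses to Measure 1; Option II loses to Plan E; Plan E loses to Measure 1; Plan A loses to Measure 1; Plan F loses to Measure 1); the cycle Measure 1 beats Plan E beats Option II beats Measure 1 rules out a Condorcet winner.

none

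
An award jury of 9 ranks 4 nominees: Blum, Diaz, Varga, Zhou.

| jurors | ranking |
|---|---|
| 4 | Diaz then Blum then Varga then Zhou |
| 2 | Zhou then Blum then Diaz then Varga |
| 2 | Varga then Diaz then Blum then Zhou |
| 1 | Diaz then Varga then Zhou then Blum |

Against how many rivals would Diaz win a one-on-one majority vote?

3

Diaz against each rival (9 jurors):
Diaz vs Blum: Diaz, 7–2.
Diaz vs Varga: 7 to 2, Diaz.
Diaz vs Zhou: Diaz is ranked higher on 4+2+1 = 7 ballots, Zhou on 2. Diaz wins 7–2.
Diaz beats Blum, Varga, Zhou — 3 pairwise wins.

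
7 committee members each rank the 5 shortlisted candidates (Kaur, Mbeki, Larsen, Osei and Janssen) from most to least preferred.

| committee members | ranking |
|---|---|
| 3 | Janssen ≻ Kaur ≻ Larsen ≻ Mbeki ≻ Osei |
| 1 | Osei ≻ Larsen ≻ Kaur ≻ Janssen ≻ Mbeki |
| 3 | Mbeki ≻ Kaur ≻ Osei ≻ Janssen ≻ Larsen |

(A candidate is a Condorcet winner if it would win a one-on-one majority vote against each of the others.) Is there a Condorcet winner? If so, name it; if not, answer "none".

Head-to-head results (7 committee members):
Kaur vs Mbeki: Kaur is ranked higher on 3+1 = 4 ballots, Mbeki on 3. Kaur wins 4–3.
Kaur vs Larsen: 3+3 = 6 for Kaur, 1 for Larsen — Kaur by 6–1.
Kaur vs Osei: Kaur is ranked higher on 3+3 = 6 ballots, Osei on 1. Kaur wins 6–1.
Kaur vs Janssen: Kaur preferred on 1+3 = 4 ballots; Kaur wins 4–3.
Mbeki vs Larsen: Mbeki is ranked higher on 3 ballots, Larsen on 4. Larsen wins 4–3.
Mbeki vs Osei: 6 to 1, Mbeki.
Mbeki vs Janssen: Mbeki is ranked higher on 3 ballots, Janssen on 4. Janssen wins 4–3.
Larsen vs Osei: Larsen preferred on 3 ballots; Osei wins 4–3.
Larsen vs Janssen: 1 to 6, Janssen.
Osei vs Janssen: Osei preferred on 1+3 = 4 ballots; Osei wins 4–3.
Kaur beats each of Mbeki, Larsen, Osei, Janssen — Kaur is the Condorcet winner.

Kaur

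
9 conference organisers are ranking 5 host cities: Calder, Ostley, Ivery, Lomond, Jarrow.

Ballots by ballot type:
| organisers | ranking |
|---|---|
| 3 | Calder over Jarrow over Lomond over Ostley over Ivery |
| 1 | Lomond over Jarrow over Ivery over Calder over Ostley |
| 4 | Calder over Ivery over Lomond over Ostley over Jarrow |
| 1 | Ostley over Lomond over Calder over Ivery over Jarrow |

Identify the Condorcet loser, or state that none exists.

Pairwise majorities:
Calder vs Ostley: Calder, 8–1.
Calder vs Ivery: Calder wins 8–1.
Calder vs Lomond: 7 to 2, Calder.
Calder vs Jarrow: Calder, 8–1.
Ostley vs Ivery: Ivery wins 5–4.
Ostley vs Lomond: Lomond wins 8–1.
Ostley vs Jarrow: Ostley is ranked higher on 4+1 = 5 ballots, Jarrow on 4. Ostley wins 5–4.
Ivery vs Lomond: Lomond wins 5–4.
Ivery vs Jarrow: 5 to 4, Ivery.
Lomond vs Jarrow: 6 to 3, Lomond.
Jarrow is beaten in every head-to-head and is the Condorcet loser.

Jarrow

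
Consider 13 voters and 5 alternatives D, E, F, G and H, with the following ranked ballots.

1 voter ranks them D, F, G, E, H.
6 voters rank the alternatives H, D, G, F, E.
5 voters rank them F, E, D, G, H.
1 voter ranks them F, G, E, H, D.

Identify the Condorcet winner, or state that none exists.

none

Head-to-head results (13 voters):
D–E: D 7–6.
D vs F: 1+6 = 7 for D, 6 for F — D by 7–6.
D vs G: D preferred on 1+6+5 = 12 ballots; D wins 12–1.
D vs H: D preferred on 1+5 = 6 ballots; H wins 7–6.
E vs F: E preferred on 0 ballots; F wins 13–0.
E vs G: 5 to 8, G.
E vs H: E is ranked higher on 1+5+1 = 7 ballots, H on 6. E wins 7–6.
F vs G: F wins 7–6.
F vs H: F preferred on 1+5+1 = 7 ballots; F wins 7–6.
G vs H: G, 7–6.
Every alternative loses at least once (D loses to H; E loses to D; F loses to D; G loses to D; H loses to E). The majority relation contains the cycle D → E → H → D, so there is no Condorcet winner.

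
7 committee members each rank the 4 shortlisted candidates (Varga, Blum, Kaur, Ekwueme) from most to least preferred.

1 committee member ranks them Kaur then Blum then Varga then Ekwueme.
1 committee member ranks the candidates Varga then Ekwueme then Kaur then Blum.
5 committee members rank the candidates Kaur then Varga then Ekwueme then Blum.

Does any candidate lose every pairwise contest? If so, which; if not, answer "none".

Blum

Head-to-head results (7 committee members):
Varga vs Blum: Varga wins 6–1.
Varga vs Kaur: 1 to 6, Kaur.
Varga vs Ekwueme: 1+1+5 = 7 for Varga, 0 for Ekwueme — Varga by 7–0.
Blum vs Kaur: 0 for Blum, 7 for Kaur — Kaur by 7–0.
Blum vs Ekwueme: Ekwueme, 6–1.
Kaur vs Ekwueme: Kaur wins 6–1.
Only Blum has no wins; Blum is the Condorcet loser.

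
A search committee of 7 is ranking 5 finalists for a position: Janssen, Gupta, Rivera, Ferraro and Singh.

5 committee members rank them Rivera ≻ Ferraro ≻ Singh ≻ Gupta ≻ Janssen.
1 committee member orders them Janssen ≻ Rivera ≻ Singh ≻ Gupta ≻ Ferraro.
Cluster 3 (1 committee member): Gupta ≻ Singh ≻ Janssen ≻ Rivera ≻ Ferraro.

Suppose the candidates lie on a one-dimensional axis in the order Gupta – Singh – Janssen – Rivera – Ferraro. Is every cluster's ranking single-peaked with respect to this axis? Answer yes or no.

no

Axis positions: Gupta=1, Singh=2, Janssen=3, Rivera=4, Ferraro=5.
Cluster 1: ranking walks positions 4-5-2-1-3; Singh is ranked above Janssen even though Janssen lies between Singh and the peak Rivera on the axis — preferences dip and rise again. Not single-peaked.
Cluster 2 (peak Janssen at position 3): ranking walks positions 3-4-2-1-5, expanding outward from the peak — single-peaked.
Cluster 3 (peak Gupta at position 1): ranking walks positions 1-2-3-4-5, expanding outward from the peak — single-peaked.
Cluster 1 violates single-peakedness, so the profile is not single-peaked on this axis.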